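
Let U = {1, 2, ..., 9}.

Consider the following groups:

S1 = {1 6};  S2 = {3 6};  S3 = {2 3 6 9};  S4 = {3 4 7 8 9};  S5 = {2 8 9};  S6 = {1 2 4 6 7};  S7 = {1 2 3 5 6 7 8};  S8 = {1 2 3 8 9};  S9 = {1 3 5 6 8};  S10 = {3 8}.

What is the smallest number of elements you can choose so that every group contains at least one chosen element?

Take H = {6, 8}. Each listed group contains at least one of these, so H is a hitting set of size 2.
The groups S1, S10 are pairwise disjoint, so any hitting set needs a separate element for each — at least 2. Hence 2 is optimal.

2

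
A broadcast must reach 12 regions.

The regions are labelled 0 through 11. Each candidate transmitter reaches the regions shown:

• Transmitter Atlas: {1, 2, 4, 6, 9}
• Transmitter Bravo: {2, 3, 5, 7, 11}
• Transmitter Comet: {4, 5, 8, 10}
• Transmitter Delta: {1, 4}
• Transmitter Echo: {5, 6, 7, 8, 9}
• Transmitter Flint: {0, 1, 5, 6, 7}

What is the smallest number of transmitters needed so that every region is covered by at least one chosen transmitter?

4

Take {Atlas, Bravo, Comet, Flint}. Their union is {0, 1, 2, 3, 4, 5, 6, 7, 8, 9, 10, 11}, which is all 12 regions.
Only Flint contains 0, so Flint is forced; the remaining 7 regions need at least 3 more transmitters (each remaining transmitter adds at most 3) — so at least 4 transmitters are needed, and 4 is optimal.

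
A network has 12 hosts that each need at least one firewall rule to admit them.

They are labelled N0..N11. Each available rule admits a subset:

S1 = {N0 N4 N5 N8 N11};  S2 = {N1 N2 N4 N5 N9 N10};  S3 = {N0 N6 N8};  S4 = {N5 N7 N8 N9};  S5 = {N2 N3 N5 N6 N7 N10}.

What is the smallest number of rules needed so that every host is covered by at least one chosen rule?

3

Take {S1, S2, S5}. Their union is {N0, N1, N2, N3, N4, N5, N6, N7, N8, N9, N10, N11}, which is all 12 hosts.
Only S2 contains N1, so S2 is forced; the remaining 6 hosts need at least 2 more rules (each remaining rule adds at most 3) — so at least 3 rules are needed, and 3 is optimal.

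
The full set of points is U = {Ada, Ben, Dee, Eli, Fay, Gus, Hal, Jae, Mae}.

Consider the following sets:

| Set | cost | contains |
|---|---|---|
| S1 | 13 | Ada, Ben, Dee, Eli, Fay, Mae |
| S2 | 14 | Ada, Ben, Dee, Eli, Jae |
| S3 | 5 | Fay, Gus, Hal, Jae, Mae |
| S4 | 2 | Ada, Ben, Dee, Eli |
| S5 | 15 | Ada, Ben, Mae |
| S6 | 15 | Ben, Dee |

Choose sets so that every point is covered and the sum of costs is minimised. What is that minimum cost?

7

S3, S4 together cover every point (S3 ∪ S4 = {Ada, Ben, Dee, Eli, Fay, Gus, Hal, Jae, Mae}); total cost 5 + 2 = 7.
No covering selection has total cost below 7.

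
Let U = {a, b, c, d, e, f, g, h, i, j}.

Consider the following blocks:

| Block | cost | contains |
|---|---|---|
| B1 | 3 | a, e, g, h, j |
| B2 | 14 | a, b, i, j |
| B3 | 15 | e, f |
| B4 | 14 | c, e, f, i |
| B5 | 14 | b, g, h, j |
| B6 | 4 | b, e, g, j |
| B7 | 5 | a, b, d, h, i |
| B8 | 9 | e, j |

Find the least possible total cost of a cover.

22

B1, B4, B7 together cover every item (B1 ∪ B4 ∪ B7 = {a, b, c, d, e, f, g, h, i, j}); total cost 3 + 14 + 5 = 22.
No covering selection has total cost below 22.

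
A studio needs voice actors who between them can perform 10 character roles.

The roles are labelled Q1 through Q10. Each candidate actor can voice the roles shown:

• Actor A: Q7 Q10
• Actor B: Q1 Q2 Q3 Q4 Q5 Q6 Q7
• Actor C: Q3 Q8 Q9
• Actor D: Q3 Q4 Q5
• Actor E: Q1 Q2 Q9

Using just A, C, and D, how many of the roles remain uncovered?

3

Union of A, C, D = {Q3, Q4, Q5, Q7, Q8, Q9, Q10}.
Not covered: Q1, Q2, Q6 — 3 roles.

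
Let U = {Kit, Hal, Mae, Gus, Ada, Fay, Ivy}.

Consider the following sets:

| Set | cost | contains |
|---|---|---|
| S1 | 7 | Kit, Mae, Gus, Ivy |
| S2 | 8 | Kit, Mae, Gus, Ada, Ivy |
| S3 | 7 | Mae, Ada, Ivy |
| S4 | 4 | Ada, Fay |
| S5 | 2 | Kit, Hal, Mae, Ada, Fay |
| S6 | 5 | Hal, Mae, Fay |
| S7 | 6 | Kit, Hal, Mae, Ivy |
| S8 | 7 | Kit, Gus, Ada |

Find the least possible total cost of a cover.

S1, S5 together cover every element (S1 ∪ S5 = {Kit, Hal, Mae, Gus, Ada, Fay, Ivy}); total cost 7 + 2 = 9.
No covering selection has total cost below 9.

9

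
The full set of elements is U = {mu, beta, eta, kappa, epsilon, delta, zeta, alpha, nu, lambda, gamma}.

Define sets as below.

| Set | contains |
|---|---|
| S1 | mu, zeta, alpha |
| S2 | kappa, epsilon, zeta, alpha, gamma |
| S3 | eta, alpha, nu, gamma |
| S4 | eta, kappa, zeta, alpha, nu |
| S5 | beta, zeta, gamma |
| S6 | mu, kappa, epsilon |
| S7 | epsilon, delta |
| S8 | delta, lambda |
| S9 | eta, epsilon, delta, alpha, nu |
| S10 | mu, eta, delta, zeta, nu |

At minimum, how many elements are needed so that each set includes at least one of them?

4

The 4 elements {epsilon, zeta, lambda, gamma} hit every set.
No choice of 3 elements meets every set, so 4 is the minimum.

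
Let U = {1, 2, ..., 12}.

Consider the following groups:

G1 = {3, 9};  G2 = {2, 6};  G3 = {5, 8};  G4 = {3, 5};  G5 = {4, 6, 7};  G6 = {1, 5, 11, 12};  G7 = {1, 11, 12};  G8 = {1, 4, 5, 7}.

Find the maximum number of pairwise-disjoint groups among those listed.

4

G1, G2, G3, G7 are pairwise disjoint (G1={3,9}; G2={2,6}; G3={5,8}; G7={1,11,12}).
Every remaining group overlaps one of these, and no 5 of the listed groups are pairwise disjoint, so 4 is the maximum.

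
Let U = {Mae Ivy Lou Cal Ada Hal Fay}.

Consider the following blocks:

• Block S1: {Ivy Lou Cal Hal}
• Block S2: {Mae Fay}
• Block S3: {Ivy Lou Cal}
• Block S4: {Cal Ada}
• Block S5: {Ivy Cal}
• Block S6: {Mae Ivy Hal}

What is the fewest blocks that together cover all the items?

Take {S1, S2, S4}. Their union is {Mae, Ivy, Lou, Cal, Ada, Hal, Fay}, which is all 7 items.
Only S4 contains Ada, so S4 is forced; the remaining 5 items need at least 2 more blocks (each remaining block adds at most 3) — so at least 3 blocks are needed, and 3 is optimal.

3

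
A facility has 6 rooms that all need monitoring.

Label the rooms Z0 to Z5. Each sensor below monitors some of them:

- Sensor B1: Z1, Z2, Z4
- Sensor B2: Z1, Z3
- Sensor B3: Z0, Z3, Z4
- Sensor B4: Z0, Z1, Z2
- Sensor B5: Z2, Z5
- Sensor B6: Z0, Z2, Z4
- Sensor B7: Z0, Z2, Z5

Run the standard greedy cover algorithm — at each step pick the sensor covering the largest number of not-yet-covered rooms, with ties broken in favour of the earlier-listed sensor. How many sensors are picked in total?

Greedy: pick B1 (covers 3 new) → pick B3 (covers 2 new) → pick B5 (covers 1 new). Total picks: 3.

3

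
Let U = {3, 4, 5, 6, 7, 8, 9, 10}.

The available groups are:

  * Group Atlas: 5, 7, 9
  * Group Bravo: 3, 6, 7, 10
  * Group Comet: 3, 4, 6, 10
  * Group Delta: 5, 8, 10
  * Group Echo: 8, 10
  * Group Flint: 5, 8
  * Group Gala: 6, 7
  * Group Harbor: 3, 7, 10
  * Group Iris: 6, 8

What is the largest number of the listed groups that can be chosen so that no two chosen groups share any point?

Flint, Harbor are pairwise disjoint (Flint={5,8}; Harbor={3,7,10}).
Every remaining group overlaps one of these, and no 3 of the listed groups are pairwise disjoint, so 2 is the maximum.

2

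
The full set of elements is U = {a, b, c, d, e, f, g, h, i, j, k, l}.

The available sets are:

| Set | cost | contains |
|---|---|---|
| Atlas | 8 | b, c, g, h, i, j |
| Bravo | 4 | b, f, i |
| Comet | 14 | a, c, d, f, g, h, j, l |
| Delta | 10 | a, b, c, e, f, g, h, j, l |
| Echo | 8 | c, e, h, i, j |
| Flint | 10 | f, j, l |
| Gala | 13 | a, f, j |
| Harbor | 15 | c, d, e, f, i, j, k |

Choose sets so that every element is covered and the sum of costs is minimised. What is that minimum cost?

25

Delta, Harbor together cover every element (Delta ∪ Harbor = {a, b, c, d, e, f, g, h, i, j, k, l}); total cost 10 + 15 = 25.
The greedy pick Delta, Bravo, Harbor costs 29; no covering selection beats 25.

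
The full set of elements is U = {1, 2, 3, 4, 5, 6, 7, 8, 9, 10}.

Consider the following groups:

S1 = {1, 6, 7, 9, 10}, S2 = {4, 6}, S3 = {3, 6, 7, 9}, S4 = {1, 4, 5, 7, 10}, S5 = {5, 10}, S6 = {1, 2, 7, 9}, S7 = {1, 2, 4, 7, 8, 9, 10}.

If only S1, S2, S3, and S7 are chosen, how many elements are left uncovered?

Union of S1, S2, S3, S7 = {1, 2, 3, 4, 6, 7, 8, 9, 10}.
Not covered: 5 — 1 element.

1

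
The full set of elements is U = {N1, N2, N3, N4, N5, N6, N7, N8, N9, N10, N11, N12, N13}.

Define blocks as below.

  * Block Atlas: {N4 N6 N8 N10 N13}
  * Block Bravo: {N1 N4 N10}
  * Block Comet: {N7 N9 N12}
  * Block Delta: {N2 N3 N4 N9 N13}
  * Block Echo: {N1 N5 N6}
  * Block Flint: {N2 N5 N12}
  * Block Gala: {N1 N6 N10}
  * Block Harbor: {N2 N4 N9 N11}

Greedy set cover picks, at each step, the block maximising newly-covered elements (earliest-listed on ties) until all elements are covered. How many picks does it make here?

Greedy: pick Atlas (covers 5 new) → pick Comet (covers 3 new) → pick Delta (covers 2 new) → pick Echo (covers 2 new) → pick Harbor (covers 1 new). Total picks: 5.

5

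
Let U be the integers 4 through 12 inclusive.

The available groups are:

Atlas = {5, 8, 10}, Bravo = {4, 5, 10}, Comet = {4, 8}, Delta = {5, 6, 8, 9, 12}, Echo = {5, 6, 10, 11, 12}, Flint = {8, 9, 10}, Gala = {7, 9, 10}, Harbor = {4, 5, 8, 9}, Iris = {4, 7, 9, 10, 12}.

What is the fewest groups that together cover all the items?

3

Comet, Echo, and Iris cover everything between them: the union {4, 5, 6, 7, 8, 9, 10, 11, 12} is all of U.
Only Echo contains 11, so Echo is forced; the remaining 4 items need at least 2 more groups (each remaining group adds at most 3) — so at least 3 groups are needed, and 3 is optimal.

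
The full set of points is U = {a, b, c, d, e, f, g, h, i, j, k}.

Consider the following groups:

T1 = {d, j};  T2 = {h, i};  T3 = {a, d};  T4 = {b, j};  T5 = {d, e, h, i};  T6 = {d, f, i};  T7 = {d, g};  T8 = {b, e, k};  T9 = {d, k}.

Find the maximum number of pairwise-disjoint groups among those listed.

3

T2, T3, T4 are pairwise disjoint (T2={h,i}; T3={a,d}; T4={b,j}).
Every remaining group overlaps one of these, and no 4 of the listed groups are pairwise disjoint, so 3 is the maximum.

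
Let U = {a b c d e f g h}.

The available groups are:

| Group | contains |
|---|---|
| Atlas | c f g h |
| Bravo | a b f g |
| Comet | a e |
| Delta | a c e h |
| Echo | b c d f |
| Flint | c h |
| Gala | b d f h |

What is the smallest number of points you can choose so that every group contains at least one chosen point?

3

Take T = {e, f, h}. Each listed group contains at least one of these, so T is a hitting set of size 3.
No choice of 2 points meets every group, so 3 is the minimum.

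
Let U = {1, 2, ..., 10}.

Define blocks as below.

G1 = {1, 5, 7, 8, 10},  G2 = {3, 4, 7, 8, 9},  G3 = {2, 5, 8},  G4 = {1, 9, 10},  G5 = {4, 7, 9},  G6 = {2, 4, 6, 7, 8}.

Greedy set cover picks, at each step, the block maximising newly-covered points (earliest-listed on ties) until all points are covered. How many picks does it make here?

Greedy: pick G1 (covers 5 new) → pick G2 (covers 3 new) → pick G6 (covers 2 new). Total picks: 3.

3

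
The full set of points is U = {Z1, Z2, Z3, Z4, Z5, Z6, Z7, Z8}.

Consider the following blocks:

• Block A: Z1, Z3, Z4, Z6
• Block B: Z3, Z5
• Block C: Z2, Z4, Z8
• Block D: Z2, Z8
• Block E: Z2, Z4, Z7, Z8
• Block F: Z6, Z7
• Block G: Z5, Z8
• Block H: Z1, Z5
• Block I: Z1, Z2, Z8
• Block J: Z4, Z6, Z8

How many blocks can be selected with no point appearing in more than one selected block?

C, F, H are pairwise disjoint (C={Z2,Z4,Z8}; F={Z6,Z7}; H={Z1,Z5}).
Every remaining block overlaps one of these, and no 4 of the listed blocks are pairwise disjoint, so 3 is the maximum.

3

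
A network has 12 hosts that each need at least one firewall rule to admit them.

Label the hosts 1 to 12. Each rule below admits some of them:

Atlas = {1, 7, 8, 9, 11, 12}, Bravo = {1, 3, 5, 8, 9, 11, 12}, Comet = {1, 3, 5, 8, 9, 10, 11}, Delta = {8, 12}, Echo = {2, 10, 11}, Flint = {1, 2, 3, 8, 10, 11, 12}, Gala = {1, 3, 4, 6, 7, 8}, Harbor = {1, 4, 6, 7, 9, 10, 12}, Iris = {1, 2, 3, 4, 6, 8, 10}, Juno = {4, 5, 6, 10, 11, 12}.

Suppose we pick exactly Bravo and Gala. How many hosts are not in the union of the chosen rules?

Union of Bravo, Gala = {1, 3, 4, 5, 6, 7, 8, 9, 11, 12}.
Not covered: 2, 10 — 2 hosts.

2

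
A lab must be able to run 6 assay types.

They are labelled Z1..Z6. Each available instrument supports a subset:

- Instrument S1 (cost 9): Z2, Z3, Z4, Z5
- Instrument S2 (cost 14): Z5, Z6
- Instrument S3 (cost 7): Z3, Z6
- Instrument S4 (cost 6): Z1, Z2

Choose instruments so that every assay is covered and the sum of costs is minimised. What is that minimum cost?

22

S1, S3, S4 together cover every assay (S1 ∪ S3 ∪ S4 = {Z1, Z2, Z3, Z4, Z5, Z6}); total cost 9 + 7 + 6 = 22.
No covering selection has total cost below 22.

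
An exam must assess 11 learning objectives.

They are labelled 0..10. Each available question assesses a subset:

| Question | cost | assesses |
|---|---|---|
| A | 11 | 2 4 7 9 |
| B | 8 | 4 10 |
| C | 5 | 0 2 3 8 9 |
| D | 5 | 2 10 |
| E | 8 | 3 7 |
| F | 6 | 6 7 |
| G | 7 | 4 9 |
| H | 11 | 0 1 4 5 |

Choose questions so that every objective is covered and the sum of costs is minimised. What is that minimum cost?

C, D, F, H together cover every objective (C ∪ D ∪ F ∪ H = {0, 1, 2, 3, 4, 5, 6, 7, 8, 9, 10}); total cost 5 + 5 + 6 + 11 = 27.
No covering selection has total cost below 27.

27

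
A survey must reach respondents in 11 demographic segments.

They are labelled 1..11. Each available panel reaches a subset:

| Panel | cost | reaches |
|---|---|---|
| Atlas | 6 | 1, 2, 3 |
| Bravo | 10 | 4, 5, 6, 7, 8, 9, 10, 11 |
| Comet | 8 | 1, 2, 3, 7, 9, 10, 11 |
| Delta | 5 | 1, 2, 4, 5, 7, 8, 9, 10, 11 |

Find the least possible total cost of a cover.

16

Atlas, Bravo together cover every segment (Atlas ∪ Bravo = {1, 2, 3, 4, 5, 6, 7, 8, 9, 10, 11}); total cost 6 + 10 = 16.
The greedy pick Delta, Atlas, Bravo costs 21; no covering selection beats 16.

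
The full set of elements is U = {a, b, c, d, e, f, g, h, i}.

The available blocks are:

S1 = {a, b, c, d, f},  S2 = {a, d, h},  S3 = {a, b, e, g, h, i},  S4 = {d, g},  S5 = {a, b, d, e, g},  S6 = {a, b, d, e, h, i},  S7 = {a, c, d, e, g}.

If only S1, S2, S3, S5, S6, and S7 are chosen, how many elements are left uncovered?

0

Union of S1, S2, S3, S5, S6, S7 = {a, b, c, d, e, f, g, h, i} — that's every element, so 0 are uncovered.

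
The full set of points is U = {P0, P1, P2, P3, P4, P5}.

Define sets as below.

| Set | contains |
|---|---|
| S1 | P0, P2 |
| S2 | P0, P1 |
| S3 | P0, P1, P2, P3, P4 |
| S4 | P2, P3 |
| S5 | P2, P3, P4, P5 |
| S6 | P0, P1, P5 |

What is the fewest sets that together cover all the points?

S3 and S5 together: S3 ∪ S5 = {P0, P1, P2, P3, P4, P5} — every point is covered.
No single set has all 6 points (the largest, S3, has 5), so 2 is optimal.

2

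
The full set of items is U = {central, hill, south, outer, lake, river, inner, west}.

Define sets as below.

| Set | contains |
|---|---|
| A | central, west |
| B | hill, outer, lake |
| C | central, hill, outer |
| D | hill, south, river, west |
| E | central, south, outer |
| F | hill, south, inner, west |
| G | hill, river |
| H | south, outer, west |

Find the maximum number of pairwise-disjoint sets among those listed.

2

A, B are pairwise disjoint (A={central,west}; B={hill,outer,lake}).
Every remaining set overlaps one of these, and no 3 of the listed sets are pairwise disjoint, so 2 is the maximum.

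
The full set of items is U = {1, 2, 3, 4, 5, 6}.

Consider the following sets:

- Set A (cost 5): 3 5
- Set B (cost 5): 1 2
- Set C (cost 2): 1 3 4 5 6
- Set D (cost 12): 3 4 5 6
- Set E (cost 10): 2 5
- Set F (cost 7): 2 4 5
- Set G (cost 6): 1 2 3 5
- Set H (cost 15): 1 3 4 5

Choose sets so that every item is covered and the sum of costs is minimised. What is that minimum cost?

B, C together cover every item (B ∪ C = {1, 2, 3, 4, 5, 6}); total cost 5 + 2 = 7.
No covering selection has total cost below 7.

7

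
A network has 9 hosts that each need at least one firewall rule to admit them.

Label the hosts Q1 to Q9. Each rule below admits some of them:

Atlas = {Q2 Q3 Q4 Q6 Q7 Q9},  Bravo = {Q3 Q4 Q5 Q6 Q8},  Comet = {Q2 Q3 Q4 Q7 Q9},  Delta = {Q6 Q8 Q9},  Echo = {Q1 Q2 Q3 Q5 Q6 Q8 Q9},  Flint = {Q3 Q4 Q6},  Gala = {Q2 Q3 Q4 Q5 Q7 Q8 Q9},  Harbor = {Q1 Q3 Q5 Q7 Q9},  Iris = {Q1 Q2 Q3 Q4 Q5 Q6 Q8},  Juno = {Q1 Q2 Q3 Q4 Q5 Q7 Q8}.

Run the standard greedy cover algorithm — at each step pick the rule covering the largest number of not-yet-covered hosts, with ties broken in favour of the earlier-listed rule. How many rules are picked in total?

2

Greedy: pick Echo (covers 7 new) → pick Atlas (covers 2 new). Total picks: 2.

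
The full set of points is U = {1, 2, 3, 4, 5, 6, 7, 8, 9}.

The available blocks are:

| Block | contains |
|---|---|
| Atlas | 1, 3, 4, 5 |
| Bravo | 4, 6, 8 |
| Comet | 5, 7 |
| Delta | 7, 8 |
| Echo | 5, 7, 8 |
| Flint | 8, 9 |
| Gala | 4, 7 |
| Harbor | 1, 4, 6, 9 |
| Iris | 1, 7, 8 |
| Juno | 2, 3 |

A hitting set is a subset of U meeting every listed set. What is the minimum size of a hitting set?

Take H = {3, 7, 8, 9}. Each listed block contains at least one of these, so H is a hitting set of size 4.
No choice of 3 points meets every block, so 4 is the minimum.

4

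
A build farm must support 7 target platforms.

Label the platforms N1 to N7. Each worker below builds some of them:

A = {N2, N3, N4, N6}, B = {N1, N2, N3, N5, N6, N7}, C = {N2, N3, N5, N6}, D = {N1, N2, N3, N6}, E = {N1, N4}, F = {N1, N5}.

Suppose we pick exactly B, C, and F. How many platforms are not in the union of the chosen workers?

1

Union of B, C, F = {N1, N2, N3, N5, N6, N7}.
Not covered: N4 — 1 platform.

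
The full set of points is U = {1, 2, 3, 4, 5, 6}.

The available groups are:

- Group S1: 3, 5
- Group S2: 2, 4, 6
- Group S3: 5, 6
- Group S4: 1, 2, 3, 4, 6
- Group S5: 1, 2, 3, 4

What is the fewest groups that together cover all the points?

2

S3 and S5 cover everything between them: the union {1, 2, 3, 4, 5, 6} is all of U.
No single group has all 6 points (the largest, S4, has 5), so 2 is optimal.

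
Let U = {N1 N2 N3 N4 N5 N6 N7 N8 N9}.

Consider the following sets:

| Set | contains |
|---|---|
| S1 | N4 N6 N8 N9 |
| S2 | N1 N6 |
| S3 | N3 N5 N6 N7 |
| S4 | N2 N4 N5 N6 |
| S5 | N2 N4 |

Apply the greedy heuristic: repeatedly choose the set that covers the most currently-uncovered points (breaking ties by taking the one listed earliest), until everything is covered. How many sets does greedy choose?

Greedy: pick S1 (covers 4 new) → pick S3 (covers 3 new) → pick S2 (covers 1 new) → pick S4 (covers 1 new). Total picks: 4.

4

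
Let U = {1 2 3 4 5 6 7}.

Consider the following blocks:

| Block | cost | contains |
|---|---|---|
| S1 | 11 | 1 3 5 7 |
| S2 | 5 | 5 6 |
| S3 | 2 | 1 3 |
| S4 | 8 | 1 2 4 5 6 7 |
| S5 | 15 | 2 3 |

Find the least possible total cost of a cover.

S3, S4 together cover every element (S3 ∪ S4 = {1, 2, 3, 4, 5, 6, 7}); total cost 2 + 8 = 10.
No covering selection has total cost below 10.

10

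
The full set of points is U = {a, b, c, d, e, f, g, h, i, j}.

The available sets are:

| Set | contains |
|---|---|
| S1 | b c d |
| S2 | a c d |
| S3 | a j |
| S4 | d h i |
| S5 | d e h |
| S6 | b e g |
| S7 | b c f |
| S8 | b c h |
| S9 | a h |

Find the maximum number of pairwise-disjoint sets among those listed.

S3, S4, S7 are pairwise disjoint (S3={a,j}; S4={d,h,i}; S7={b,c,f}).
Every remaining set overlaps one of these, and no 4 of the listed sets are pairwise disjoint, so 3 is the maximum.

3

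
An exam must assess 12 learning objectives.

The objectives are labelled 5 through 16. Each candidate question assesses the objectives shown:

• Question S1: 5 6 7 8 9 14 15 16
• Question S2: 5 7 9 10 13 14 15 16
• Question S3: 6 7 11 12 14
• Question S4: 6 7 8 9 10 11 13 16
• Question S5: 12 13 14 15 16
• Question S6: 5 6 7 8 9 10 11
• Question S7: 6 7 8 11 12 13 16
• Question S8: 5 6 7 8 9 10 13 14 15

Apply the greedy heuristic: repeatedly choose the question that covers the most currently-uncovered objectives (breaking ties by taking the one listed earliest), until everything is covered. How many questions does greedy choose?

Greedy: pick S8 (covers 9 new) → pick S7 (covers 3 new). Total picks: 2.

2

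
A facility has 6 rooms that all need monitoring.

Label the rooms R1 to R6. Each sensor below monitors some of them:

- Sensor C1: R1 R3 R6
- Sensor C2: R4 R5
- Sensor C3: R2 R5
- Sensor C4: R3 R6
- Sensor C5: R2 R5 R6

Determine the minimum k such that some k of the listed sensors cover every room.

3

Take {C1, C2, C5}. Their union is {R1, R2, R3, R4, R5, R6}, which is all 6 rooms.
Only C1 contains R1, so C1 is forced; the remaining 3 rooms need at least 2 more sensors (each remaining sensor adds at most 2) — so at least 3 sensors are needed, and 3 is optimal.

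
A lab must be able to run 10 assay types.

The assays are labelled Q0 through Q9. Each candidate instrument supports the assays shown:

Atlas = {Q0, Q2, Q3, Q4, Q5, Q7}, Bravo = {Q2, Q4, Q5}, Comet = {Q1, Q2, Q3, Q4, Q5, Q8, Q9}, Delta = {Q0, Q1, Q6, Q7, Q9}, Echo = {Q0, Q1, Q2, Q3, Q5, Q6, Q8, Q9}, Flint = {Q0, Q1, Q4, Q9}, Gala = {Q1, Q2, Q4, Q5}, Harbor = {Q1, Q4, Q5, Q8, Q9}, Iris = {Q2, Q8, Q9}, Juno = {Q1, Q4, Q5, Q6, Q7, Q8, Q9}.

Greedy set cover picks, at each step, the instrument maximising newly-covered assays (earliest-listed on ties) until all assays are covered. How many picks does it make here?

Greedy: pick Echo (covers 8 new) → pick Atlas (covers 2 new). Total picks: 2.

2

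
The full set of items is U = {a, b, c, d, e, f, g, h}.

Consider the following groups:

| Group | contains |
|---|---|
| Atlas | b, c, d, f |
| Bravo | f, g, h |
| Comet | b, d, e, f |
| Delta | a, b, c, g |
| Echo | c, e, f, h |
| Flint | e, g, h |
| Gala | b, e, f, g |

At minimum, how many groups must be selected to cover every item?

Take {Comet, Delta, Echo}. Their union is {a, b, c, d, e, f, g, h}, which is all 8 items.
Only Delta contains a, so Delta is forced; the remaining 4 items need at least 2 more groups (each remaining group adds at most 3) — so at least 3 groups are needed, and 3 is optimal.

3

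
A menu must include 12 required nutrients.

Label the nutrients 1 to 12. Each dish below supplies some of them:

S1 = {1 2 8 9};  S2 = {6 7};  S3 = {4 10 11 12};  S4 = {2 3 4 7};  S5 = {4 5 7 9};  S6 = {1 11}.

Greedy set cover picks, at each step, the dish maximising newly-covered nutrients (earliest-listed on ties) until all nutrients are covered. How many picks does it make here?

Greedy: pick S1 (covers 4 new) → pick S3 (covers 4 new) → pick S2 (covers 2 new) → pick S4 (covers 1 new) → pick S5 (covers 1 new). Total picks: 5.

5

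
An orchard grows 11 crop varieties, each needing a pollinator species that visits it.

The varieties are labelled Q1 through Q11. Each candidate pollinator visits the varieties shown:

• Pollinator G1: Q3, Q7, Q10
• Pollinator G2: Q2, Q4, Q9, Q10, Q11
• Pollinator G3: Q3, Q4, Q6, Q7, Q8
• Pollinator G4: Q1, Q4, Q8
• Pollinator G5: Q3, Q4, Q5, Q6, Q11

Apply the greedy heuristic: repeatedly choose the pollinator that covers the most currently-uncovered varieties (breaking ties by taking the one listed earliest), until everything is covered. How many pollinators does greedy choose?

Greedy: pick G2 (covers 5 new) → pick G3 (covers 4 new) → pick G4 (covers 1 new) → pick G5 (covers 1 new). Total picks: 4.

4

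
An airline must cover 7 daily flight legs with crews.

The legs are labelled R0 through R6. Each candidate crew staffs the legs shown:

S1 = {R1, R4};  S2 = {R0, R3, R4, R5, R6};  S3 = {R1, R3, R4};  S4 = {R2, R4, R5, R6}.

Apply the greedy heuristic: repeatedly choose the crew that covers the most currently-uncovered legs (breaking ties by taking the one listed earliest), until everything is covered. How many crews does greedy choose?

Greedy: pick S2 (covers 5 new) → pick S1 (covers 1 new) → pick S4 (covers 1 new). Total picks: 3.

3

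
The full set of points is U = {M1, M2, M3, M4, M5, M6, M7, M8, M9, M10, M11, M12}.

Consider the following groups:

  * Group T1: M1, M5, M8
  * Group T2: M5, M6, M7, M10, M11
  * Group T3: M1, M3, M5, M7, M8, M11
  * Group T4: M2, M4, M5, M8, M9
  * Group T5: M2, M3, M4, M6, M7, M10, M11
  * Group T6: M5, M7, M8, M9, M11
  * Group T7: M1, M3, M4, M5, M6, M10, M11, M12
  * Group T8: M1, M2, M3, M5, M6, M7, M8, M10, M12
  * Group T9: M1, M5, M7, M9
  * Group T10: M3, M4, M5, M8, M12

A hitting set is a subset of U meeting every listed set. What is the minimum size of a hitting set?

2

The 2 points {M5, M10} hit every group.
The groups T1, T5 are pairwise disjoint, so any hitting set needs a separate point for each — at least 2. Hence 2 is optimal.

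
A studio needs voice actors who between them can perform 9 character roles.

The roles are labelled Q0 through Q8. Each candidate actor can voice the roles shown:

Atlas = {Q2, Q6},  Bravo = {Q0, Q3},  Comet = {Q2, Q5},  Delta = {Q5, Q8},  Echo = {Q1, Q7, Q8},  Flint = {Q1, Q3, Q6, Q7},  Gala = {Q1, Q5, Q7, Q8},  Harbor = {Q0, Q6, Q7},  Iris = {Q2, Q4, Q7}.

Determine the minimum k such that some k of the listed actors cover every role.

Take {Atlas, Bravo, Gala, Iris}. Their union is {Q0, Q1, Q2, Q3, Q4, Q5, Q6, Q7, Q8}, which is all 9 roles.
No 3 of the 9 actors cover everything (all 84 combinations miss at least one role), so 4 is optimal.

4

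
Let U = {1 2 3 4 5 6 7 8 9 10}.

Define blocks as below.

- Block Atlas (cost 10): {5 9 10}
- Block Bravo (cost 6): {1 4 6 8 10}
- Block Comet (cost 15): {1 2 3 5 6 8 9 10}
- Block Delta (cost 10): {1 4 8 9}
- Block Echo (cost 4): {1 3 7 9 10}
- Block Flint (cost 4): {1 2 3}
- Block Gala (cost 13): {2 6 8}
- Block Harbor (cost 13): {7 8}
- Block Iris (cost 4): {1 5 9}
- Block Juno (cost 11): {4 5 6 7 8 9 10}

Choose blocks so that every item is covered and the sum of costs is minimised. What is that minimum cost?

15

Flint, Juno together cover every item (Flint ∪ Juno = {1, 2, 3, 4, 5, 6, 7, 8, 9, 10}); total cost 4 + 11 = 15.
The greedy pick Echo, Bravo, Flint, Iris costs 18; no covering selection beats 15.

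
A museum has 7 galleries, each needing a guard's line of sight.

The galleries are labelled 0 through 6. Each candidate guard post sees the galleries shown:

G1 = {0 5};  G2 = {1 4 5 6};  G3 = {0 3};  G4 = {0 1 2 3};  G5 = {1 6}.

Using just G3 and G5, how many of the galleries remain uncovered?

Union of G3, G5 = {0, 1, 3, 6}.
Not covered: 2, 4, 5 — 3 galleries.

3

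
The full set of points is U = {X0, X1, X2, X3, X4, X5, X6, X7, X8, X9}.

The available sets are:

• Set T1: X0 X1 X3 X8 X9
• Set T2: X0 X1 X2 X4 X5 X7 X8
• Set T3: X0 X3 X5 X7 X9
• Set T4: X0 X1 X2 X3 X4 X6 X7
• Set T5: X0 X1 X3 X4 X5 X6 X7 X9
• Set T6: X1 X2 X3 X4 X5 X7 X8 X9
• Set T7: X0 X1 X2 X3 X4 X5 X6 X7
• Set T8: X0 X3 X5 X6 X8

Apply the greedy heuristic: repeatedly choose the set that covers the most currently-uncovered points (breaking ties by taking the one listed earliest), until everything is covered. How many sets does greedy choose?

2

Greedy: pick T5 (covers 8 new) → pick T2 (covers 2 new). Total picks: 2.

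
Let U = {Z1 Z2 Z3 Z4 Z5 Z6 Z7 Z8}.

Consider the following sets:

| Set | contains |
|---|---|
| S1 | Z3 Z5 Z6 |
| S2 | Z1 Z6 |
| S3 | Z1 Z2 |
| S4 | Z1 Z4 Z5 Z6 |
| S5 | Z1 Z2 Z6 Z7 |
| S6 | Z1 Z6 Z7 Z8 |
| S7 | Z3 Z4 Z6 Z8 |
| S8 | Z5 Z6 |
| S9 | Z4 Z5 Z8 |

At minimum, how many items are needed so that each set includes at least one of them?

H = {Z1, Z4, Z5} meets every set (each contains at least one member of H), and |H| = 3.
No choice of 2 items meets every set, so 3 is the minimum.

3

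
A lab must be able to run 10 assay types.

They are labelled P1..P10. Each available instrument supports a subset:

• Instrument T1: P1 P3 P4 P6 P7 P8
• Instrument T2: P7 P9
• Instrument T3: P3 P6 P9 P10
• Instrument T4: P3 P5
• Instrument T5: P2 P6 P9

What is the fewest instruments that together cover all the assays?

4

Take {T1, T3, T4, T5}. Their union is {P1, P2, P3, P4, P5, P6, P7, P8, P9, P10}, which is all 10 assays.
No 3 of the 5 instruments cover everything (all 10 combinations miss at least one assay), so 4 is optimal.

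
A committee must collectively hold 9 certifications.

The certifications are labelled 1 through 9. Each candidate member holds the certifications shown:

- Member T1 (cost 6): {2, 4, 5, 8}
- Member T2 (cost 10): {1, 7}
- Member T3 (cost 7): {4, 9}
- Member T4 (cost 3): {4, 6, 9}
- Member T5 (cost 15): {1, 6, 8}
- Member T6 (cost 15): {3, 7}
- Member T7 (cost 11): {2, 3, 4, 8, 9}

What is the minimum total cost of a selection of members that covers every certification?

T1, T2, T4, T7 together cover every certification (T1 ∪ T2 ∪ T4 ∪ T7 = {1, 2, 3, 4, 5, 6, 7, 8, 9}); total cost 6 + 10 + 3 + 11 = 30.
No covering selection has total cost below 30.

30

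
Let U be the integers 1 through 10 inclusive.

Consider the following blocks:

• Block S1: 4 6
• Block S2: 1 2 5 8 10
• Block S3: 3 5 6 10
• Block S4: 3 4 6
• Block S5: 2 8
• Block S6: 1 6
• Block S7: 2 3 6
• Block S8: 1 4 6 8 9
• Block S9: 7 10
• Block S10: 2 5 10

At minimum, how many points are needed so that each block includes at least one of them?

Take H = {2, 6, 7}. Each listed block contains at least one of these, so H is a hitting set of size 3.
The blocks S1, S5, S9 are pairwise disjoint, so any hitting set needs a separate point for each — at least 3. Hence 3 is optimal.

3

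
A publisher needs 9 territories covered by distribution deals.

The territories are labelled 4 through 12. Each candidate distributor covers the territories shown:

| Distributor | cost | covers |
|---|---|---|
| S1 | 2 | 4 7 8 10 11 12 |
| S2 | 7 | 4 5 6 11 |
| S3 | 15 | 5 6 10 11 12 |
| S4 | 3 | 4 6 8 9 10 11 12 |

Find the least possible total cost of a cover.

S1, S2, S4 together cover every territory (S1 ∪ S2 ∪ S4 = {4, 5, 6, 7, 8, 9, 10, 11, 12}); total cost 2 + 7 + 3 = 12.
No covering selection has total cost below 12.

12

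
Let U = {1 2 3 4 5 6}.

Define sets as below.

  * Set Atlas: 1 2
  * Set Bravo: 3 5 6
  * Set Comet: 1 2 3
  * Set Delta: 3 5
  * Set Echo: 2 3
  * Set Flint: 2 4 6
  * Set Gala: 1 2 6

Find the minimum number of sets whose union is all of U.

3

Delta, Flint, and Gala cover everything between them: the union {1, 2, 3, 4, 5, 6} is all of U.
Only Flint contains 4, so Flint is forced; the remaining 3 items need at least 2 more sets (each remaining set adds at most 2) — so at least 3 sets are needed, and 3 is optimal.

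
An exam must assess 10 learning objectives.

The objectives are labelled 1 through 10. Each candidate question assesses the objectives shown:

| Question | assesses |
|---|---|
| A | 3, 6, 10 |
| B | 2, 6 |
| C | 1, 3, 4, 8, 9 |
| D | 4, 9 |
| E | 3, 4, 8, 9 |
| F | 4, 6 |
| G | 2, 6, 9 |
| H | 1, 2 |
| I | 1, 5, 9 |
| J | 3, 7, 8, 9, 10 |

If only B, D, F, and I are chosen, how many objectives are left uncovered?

4

Union of B, D, F, I = {1, 2, 4, 5, 6, 9}.
Not covered: 3, 7, 8, 10 — 4 objectives.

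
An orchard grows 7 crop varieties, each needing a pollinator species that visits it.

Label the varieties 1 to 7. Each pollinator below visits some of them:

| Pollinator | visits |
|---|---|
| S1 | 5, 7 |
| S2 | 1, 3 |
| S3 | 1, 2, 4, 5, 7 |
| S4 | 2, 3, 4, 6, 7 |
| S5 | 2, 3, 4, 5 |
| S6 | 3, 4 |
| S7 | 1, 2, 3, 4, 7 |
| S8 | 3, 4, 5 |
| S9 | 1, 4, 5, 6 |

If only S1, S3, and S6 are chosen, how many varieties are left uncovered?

1

Union of S1, S3, S6 = {1, 2, 3, 4, 5, 7}.
Not covered: 6 — 1 variety.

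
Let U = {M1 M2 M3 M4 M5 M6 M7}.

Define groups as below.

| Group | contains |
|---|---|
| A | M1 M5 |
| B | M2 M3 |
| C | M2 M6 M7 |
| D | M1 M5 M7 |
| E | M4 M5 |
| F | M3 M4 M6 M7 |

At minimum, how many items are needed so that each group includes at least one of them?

Take H = {M2, M5, M7}. Each listed group contains at least one of these, so H is a hitting set of size 3.
No choice of 2 items meets every group, so 3 is the minimum.

3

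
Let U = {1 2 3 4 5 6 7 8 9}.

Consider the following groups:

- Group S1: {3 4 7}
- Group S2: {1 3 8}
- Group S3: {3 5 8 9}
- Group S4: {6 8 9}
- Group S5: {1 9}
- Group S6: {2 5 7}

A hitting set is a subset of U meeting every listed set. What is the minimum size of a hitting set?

H = {3, 5, 9} meets every group (each contains at least one member of H), and |H| = 3.
No choice of 2 points meets every group, so 3 is the minimum.

3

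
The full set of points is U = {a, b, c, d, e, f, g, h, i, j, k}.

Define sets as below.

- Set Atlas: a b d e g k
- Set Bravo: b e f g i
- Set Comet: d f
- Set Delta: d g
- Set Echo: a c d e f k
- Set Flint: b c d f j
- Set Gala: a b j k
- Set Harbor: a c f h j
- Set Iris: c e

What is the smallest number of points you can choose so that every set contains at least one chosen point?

3

Take T = {d, e, j}. Each listed set contains at least one of these, so T is a hitting set of size 3.
The sets Delta, Gala, Iris are pairwise disjoint, so any hitting set needs a separate point for each — at least 3. Hence 3 is optimal.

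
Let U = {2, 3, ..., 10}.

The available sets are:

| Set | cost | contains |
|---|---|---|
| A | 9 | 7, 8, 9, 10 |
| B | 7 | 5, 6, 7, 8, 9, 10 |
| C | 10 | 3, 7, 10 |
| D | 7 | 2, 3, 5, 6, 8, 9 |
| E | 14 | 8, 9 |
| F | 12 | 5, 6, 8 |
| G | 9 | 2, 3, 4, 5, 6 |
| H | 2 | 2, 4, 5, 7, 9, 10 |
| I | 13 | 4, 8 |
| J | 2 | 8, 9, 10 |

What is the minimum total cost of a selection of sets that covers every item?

D, H together cover every item (D ∪ H = {2, 3, 4, 5, 6, 7, 8, 9, 10}); total cost 7 + 2 = 9.
The greedy pick H, J, D costs 11; no covering selection beats 9.

9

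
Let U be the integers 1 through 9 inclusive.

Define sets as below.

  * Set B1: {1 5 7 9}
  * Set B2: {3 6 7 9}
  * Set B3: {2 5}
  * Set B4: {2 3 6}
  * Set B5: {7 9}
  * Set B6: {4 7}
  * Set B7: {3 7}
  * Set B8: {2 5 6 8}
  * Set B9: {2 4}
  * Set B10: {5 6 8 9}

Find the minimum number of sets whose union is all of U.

Take {B1, B2, B9, B10}. Their union is {1, 2, 3, 4, 5, 6, 7, 8, 9}, which is all 9 elements.
No 3 of the 10 sets cover everything (all 120 combinations miss at least one element), so 4 is optimal.

4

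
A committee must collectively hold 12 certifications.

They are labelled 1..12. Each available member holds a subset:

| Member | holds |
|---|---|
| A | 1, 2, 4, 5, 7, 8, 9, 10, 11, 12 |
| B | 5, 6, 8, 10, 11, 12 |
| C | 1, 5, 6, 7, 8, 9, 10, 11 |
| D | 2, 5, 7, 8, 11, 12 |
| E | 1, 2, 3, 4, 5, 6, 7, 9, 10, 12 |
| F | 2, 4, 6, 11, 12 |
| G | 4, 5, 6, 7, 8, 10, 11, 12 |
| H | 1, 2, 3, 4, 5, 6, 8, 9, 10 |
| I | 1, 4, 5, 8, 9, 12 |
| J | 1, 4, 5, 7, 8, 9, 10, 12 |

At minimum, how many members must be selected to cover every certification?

2

A and E together: A ∪ E = {1, 2, 3, 4, 5, 6, 7, 8, 9, 10, 11, 12} — every certification is covered.
No single member has all 12 certifications (the largest, A, has 10), so 2 is optimal.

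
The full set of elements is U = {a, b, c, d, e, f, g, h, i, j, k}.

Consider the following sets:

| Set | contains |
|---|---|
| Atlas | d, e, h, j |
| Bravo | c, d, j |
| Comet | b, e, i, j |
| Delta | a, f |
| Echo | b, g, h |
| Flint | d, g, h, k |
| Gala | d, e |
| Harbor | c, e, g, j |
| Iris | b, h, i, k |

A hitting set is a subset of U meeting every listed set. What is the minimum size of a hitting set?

4

T = {e, f, h, j} meets every set (each contains at least one member of T), and |T| = 4.
No choice of 3 elements meets every set, so 4 is the minimum.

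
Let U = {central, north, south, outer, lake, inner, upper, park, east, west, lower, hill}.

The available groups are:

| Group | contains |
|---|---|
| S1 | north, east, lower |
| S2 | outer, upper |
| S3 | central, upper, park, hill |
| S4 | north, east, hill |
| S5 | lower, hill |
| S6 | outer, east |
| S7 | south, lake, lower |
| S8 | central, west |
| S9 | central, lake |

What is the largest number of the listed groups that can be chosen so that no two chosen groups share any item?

4

S2, S4, S7, S8 are pairwise disjoint (S2={outer,upper}; S4={north,east,hill}; S7={south,lake,lower}; S8={central,west}).
Every remaining group overlaps one of these, and no 5 of the listed groups are pairwise disjoint, so 4 is the maximum.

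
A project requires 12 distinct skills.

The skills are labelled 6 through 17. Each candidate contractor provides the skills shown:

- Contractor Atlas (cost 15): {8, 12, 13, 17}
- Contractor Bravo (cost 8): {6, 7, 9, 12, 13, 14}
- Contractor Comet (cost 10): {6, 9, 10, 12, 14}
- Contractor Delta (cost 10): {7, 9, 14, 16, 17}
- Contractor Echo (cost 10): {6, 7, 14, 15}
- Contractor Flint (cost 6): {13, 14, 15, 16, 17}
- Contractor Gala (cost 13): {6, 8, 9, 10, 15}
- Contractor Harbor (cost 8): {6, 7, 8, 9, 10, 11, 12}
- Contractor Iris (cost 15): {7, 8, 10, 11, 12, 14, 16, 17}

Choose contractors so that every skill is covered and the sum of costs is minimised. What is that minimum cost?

14

Flint, Harbor together cover every skill (Flint ∪ Harbor = {6, 7, 8, 9, 10, 11, 12, 13, 14, 15, 16, 17}); total cost 6 + 8 = 14.
No covering selection has total cost below 14.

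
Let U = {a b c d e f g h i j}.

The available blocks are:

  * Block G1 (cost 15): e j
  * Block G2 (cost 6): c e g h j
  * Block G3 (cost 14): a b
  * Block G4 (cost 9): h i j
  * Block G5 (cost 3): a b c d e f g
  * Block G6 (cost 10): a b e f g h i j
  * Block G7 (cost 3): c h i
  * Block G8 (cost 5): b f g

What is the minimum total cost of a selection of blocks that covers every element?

G2, G5, G7 together cover every element (G2 ∪ G5 ∪ G7 = {a, b, c, d, e, f, g, h, i, j}); total cost 6 + 3 + 3 = 12.
No covering selection has total cost below 12.

12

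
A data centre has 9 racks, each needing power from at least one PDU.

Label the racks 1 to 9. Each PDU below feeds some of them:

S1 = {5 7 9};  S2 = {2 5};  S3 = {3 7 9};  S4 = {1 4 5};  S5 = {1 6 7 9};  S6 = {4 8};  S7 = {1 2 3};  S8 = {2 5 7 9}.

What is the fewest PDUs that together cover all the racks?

S2 and S5 and S6 and S7 together: S2 ∪ S5 ∪ S6 ∪ S7 = {1, 2, 3, 4, 5, 6, 7, 8, 9} — every rack is covered.
Only S5 contains 6, so S5 is forced; the remaining 5 racks need at least 3 more PDUs (each remaining PDU adds at most 2) — so at least 4 PDUs are needed, and 4 is optimal.

4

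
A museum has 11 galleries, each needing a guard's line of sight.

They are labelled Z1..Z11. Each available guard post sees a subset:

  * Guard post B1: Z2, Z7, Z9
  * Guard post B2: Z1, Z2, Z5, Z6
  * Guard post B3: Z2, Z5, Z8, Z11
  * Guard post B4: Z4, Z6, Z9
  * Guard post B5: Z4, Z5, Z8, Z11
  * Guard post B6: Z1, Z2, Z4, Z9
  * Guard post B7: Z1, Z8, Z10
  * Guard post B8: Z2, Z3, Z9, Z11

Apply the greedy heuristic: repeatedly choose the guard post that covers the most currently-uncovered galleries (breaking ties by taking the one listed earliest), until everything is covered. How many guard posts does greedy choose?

Greedy: pick B2 (covers 4 new) → pick B5 (covers 3 new) → pick B1 (covers 2 new) → pick B7 (covers 1 new) → pick B8 (covers 1 new). Total picks: 5.

5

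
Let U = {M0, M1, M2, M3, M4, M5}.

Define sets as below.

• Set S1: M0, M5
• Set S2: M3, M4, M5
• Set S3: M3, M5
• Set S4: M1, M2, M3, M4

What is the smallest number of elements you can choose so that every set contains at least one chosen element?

Take H = {M4, M5}. Each listed set contains at least one of these, so H is a hitting set of size 2.
The sets S1, S4 are pairwise disjoint, so any hitting set needs a separate element for each — at least 2. Hence 2 is optimal.

2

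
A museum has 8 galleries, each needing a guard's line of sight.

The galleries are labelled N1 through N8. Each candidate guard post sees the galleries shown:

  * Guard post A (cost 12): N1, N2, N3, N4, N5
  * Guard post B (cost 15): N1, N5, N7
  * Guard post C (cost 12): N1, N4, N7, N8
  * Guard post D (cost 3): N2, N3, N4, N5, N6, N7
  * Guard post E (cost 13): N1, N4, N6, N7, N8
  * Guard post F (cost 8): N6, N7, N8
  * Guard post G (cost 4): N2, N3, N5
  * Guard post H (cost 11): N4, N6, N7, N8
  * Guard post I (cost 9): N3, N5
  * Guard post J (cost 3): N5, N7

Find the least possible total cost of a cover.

15

C, D together cover every gallery (C ∪ D = {N1, N2, N3, N4, N5, N6, N7, N8}); total cost 12 + 3 = 15.
No covering selection has total cost below 15.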